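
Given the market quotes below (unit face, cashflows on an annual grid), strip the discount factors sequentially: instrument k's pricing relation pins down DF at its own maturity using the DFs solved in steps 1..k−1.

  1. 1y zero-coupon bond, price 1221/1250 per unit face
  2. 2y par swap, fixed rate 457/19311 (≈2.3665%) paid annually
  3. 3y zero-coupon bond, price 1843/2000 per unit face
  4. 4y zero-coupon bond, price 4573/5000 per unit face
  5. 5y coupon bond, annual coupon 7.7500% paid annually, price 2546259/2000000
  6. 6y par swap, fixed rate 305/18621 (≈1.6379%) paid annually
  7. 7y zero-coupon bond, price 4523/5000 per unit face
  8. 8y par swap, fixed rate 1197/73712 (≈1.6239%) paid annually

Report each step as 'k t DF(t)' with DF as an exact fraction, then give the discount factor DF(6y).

step 1 [1y] zero: DF = P = 1221/1250 ≈ 0.976800
step 2 [2y] swap r/1=457/19311: DF=(1 − 457/19311·(0.976800))/(1+457/19311) = 9543/10000 ≈ 0.954300
step 3 [3y] zero: DF = P = 1843/2000 ≈ 0.921500
step 4 [4y] zero: DF = P = 4573/5000 ≈ 0.914600
step 5 [5y] bond c/1=31/400: DF=(2546259/2000000 − 31/400·(0.976800+0.954300+0.921500+0.914600))/(1+31/400) = 4553/5000 ≈ 0.910600
step 6 [6y] swap r/1=305/18621: DF=(1 − 305/18621·(0.976800+0.954300+0.921500+0.914600+0.910600))/(1+305/18621) = 1817/2000 ≈ 0.908500
step 7 [7y] zero: DF = P = 4523/5000 ≈ 0.904600
step 8 [8y] swap r/1=1197/73712: DF=(1 − 1197/73712·(0.976800+0.954300+0.921500+0.914600+0.910600+0.908500+0.904600))/(1+1197/73712) = 8803/10000 ≈ 0.880300

1 1 1221/1250
2 2 9543/10000
3 3 1843/2000
4 4 4573/5000
5 5 4553/5000
6 6 1817/2000
7 7 4523/5000
8 8 8803/10000
DF(6y) = 1817/2000 ≈ 0.908500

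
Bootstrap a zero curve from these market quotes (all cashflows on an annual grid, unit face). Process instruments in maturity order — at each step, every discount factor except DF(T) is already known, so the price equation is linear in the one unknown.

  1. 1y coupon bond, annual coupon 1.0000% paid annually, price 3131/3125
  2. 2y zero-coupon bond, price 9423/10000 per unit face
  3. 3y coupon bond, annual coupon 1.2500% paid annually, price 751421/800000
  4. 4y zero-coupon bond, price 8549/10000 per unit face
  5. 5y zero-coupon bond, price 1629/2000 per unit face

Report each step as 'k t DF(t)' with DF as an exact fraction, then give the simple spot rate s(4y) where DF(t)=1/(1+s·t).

1 1 124/125
2 2 9423/10000
3 3 4519/5000
4 4 8549/10000
5 5 1629/2000
s(4y) = (1/(8549/10000) − 1)/(4) = 1451/34196 ≈ 4.2432%

step 1 [1y] bond c/1=1/100: DF=(3131/3125 − 1/100·(0))/(1+1/100) = 124/125 ≈ 0.992000
step 2 [2y] zero: DF = P = 9423/10000 ≈ 0.942300
step 3 [3y] bond c/1=1/80: DF=(751421/800000 − 1/80·(0.992000+0.942300))/(1+1/80) = 4519/5000 ≈ 0.903800
step 4 [4y] zero: DF = P = 8549/10000 ≈ 0.854900
step 5 [5y] zero: DF = P = 1629/2000 ≈ 0.814500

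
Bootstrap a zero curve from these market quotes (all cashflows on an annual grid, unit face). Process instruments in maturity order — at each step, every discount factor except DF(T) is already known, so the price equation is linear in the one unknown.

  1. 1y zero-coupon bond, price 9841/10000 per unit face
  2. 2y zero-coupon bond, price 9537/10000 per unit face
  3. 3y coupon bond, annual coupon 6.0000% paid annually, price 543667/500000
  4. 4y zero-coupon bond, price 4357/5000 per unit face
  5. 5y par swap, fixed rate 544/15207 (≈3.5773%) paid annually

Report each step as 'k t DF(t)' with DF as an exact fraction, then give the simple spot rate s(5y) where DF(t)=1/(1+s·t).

step 1 [1y] zero: DF = P = 9841/10000 ≈ 0.984100
step 2 [2y] zero: DF = P = 9537/10000 ≈ 0.953700
step 3 [3y] bond c/1=3/50: DF=(543667/500000 − 3/50·(0.984100+0.953700))/(1+3/50) = 9161/10000 ≈ 0.916100
step 4 [4y] zero: DF = P = 4357/5000 ≈ 0.871400
step 5 [5y] swap r/1=544/15207: DF=(1 − 544/15207·(0.984100+0.953700+0.916100+0.871400))/(1+544/15207) = 523/625 ≈ 0.836800

1 1 9841/10000
2 2 9537/10000
3 3 9161/10000
4 4 4357/5000
5 5 523/625
s(5y) = (1/(523/625) − 1)/(5) = 102/2615 ≈ 3.9006%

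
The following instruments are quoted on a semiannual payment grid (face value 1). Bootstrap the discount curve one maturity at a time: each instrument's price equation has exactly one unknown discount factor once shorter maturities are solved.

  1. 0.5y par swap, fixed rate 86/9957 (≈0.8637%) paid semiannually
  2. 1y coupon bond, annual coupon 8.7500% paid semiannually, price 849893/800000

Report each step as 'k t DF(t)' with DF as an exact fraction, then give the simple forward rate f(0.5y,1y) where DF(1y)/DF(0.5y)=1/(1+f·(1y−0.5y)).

1 1/2 9957/10000
2 1 9761/10000
f(0.5y,1y) = ((9957/10000)/(9761/10000) − 1)/(1/2) = 392/9761 ≈ 4.0160%

step 1 [0.5y] swap r/2=43/9957: DF=(1 − 43/9957·(0))/(1+43/9957) = 9957/10000 ≈ 0.995700
step 2 [1y] bond c/2=7/160: DF=(849893/800000 − 7/160·(0.995700))/(1+7/160) = 9761/10000 ≈ 0.976100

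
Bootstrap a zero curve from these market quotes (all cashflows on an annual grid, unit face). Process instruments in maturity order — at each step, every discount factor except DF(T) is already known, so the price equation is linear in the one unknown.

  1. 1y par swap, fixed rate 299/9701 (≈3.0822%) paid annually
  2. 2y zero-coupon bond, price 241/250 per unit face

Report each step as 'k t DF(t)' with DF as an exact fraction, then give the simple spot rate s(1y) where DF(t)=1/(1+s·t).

step 1 [1y] swap r/1=299/9701: DF=(1 − 299/9701·(0))/(1+299/9701) = 9701/10000 ≈ 0.970100
step 2 [2y] zero: DF = P = 241/250 ≈ 0.964000

1 1 9701/10000
2 2 241/250
s(1y) = (1/(9701/10000) − 1)/(1) = 299/9701 ≈ 3.0822%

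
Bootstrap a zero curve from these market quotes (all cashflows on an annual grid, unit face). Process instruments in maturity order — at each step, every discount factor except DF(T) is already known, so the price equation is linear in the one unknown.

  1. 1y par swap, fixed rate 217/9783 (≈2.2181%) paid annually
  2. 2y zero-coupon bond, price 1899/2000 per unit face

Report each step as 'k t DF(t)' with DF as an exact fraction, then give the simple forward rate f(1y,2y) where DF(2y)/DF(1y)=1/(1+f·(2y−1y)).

1 1 9783/10000
2 2 1899/2000
f(1y,2y) = ((9783/10000)/(1899/2000) − 1)/(1) = 32/1055 ≈ 3.0332%

step 1 [1y] swap r/1=217/9783: DF=(1 − 217/9783·(0))/(1+217/9783) = 9783/10000 ≈ 0.978300
step 2 [2y] zero: DF = P = 1899/2000 ≈ 0.949500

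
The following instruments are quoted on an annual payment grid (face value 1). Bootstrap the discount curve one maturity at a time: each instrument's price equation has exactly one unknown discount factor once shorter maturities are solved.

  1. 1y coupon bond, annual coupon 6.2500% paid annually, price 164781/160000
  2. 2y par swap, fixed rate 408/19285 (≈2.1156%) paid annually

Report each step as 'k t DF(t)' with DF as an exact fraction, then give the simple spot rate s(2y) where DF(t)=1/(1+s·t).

step 1 [1y] bond c/1=1/16: DF=(164781/160000 − 1/16·(0))/(1+1/16) = 9693/10000 ≈ 0.969300
step 2 [2y] swap r/1=408/19285: DF=(1 − 408/19285·(0.969300))/(1+408/19285) = 1199/1250 ≈ 0.959200

1 1 9693/10000
2 2 1199/1250
s(2y) = (1/(1199/1250) − 1)/(2) = 51/2398 ≈ 2.1268%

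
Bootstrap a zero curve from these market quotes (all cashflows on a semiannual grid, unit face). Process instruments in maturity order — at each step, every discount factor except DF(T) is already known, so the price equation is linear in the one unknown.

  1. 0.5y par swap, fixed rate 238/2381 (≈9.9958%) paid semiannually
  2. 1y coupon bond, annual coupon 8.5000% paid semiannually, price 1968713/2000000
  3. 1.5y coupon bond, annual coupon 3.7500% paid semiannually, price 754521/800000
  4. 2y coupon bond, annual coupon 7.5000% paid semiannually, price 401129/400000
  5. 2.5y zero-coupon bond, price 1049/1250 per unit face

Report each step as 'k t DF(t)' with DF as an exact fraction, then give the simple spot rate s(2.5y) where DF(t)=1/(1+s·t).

step 1 [0.5y] swap r/2=119/2381: DF=(1 − 119/2381·(0))/(1+119/2381) = 2381/2500 ≈ 0.952400
step 2 [1y] bond c/2=17/400: DF=(1968713/2000000 − 17/400·(0.952400))/(1+17/400) = 4527/5000 ≈ 0.905400
step 3 [1.5y] bond c/2=3/160: DF=(754521/800000 − 3/160·(0.952400+0.905400))/(1+3/160) = 2229/2500 ≈ 0.891600
step 4 [2y] bond c/2=3/80: DF=(401129/400000 − 3/80·(0.952400+0.905400+0.891600))/(1+3/80) = 542/625 ≈ 0.867200
step 5 [2.5y] zero: DF = P = 1049/1250 ≈ 0.839200

1 1/2 2381/2500
2 1 4527/5000
3 3/2 2229/2500
4 2 542/625
5 5/2 1049/1250
s(2.5y) = (1/(1049/1250) − 1)/(5/2) = 402/5245 ≈ 7.6644%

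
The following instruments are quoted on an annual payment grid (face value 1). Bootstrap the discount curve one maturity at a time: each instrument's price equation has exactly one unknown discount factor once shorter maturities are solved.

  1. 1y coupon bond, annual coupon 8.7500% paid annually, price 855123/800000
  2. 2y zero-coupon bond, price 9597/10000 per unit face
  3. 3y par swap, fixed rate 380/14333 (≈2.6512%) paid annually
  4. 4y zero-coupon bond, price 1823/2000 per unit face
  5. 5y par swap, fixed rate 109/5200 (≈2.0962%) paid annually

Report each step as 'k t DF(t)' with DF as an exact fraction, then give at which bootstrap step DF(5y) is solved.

1 1 9829/10000
2 2 9597/10000
3 3 231/250
4 4 1823/2000
5 5 9019/10000
DF(5y) is solved at step 5

step 1 [1y] bond c/1=7/80: DF=(855123/800000 − 7/80·(0))/(1+7/80) = 9829/10000 ≈ 0.982900
step 2 [2y] zero: DF = P = 9597/10000 ≈ 0.959700
step 3 [3y] swap r/1=380/14333: DF=(1 − 380/14333·(0.982900+0.959700))/(1+380/14333) = 231/250 ≈ 0.924000
step 4 [4y] zero: DF = P = 1823/2000 ≈ 0.911500
step 5 [5y] swap r/1=109/5200: DF=(1 − 109/5200·(0.982900+0.959700+0.924000+0.911500))/(1+109/5200) = 9019/10000 ≈ 0.901900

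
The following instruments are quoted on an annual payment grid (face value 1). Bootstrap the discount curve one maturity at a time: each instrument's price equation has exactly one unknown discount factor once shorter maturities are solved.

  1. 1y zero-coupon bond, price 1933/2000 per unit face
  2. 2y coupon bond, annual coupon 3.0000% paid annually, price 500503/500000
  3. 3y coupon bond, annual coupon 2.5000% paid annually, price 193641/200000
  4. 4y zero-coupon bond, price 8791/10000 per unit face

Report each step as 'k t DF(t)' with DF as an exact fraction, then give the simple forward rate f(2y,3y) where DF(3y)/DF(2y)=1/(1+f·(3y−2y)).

1 1 1933/2000
2 2 9437/10000
3 3 449/500
4 4 8791/10000
f(2y,3y) = ((9437/10000)/(449/500) − 1)/(1) = 457/8980 ≈ 5.0891%

step 1 [1y] zero: DF = P = 1933/2000 ≈ 0.966500
step 2 [2y] bond c/1=3/100: DF=(500503/500000 − 3/100·(0.966500))/(1+3/100) = 9437/10000 ≈ 0.943700
step 3 [3y] bond c/1=1/40: DF=(193641/200000 − 1/40·(0.966500+0.943700))/(1+1/40) = 449/500 ≈ 0.898000
step 4 [4y] zero: DF = P = 8791/10000 ≈ 0.879100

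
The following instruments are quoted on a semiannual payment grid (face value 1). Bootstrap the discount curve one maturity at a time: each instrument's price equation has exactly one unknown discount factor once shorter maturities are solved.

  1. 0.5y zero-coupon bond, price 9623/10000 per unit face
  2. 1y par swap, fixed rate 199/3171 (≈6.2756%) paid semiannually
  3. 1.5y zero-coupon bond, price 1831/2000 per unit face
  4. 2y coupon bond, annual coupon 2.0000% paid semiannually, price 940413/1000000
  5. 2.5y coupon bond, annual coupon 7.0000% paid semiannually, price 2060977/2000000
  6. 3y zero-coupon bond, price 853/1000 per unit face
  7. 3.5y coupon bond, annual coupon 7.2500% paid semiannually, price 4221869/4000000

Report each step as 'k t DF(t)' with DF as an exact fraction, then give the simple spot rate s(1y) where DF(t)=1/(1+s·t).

1 1/2 9623/10000
2 1 9403/10000
3 3/2 1831/2000
4 2 1129/1250
5 5/2 4349/5000
6 3 853/1000
7 7/2 8281/10000
s(1y) = (1/(9403/10000) − 1)/(1) = 597/9403 ≈ 6.3490%

step 1 [0.5y] zero: DF = P = 9623/10000 ≈ 0.962300
step 2 [1y] swap r/2=199/6342: DF=(1 − 199/6342·(0.962300))/(1+199/6342) = 9403/10000 ≈ 0.940300
step 3 [1.5y] zero: DF = P = 1831/2000 ≈ 0.915500
step 4 [2y] bond c/2=1/100: DF=(940413/1000000 − 1/100·(0.962300+0.940300+0.915500))/(1+1/100) = 1129/1250 ≈ 0.903200
step 5 [2.5y] bond c/2=7/200: DF=(2060977/2000000 − 7/200·(0.962300+0.940300+0.915500+0.903200))/(1+7/200) = 4349/5000 ≈ 0.869800
step 6 [3y] zero: DF = P = 853/1000 ≈ 0.853000
step 7 [3.5y] bond c/2=29/800: DF=(4221869/4000000 − 29/800·(0.962300+0.940300+0.915500+0.903200+0.869800+0.853000))/(1+29/800) = 8281/10000 ≈ 0.828100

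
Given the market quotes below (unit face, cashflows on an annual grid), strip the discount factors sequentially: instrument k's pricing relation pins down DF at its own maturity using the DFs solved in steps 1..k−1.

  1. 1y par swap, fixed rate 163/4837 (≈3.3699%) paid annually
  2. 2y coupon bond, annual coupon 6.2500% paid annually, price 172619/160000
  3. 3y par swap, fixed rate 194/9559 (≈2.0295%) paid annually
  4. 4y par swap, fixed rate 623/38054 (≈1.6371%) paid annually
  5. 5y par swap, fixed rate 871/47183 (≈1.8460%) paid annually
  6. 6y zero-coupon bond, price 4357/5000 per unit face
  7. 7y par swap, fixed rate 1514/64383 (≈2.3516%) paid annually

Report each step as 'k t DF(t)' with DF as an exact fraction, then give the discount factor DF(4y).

1 1 4837/5000
2 2 1917/2000
3 3 4709/5000
4 4 9377/10000
5 5 9129/10000
6 6 4357/5000
7 7 4243/5000
DF(4y) = 9377/10000 ≈ 0.937700

step 1 [1y] swap r/1=163/4837: DF=(1 − 163/4837·(0))/(1+163/4837) = 4837/5000 ≈ 0.967400
step 2 [2y] bond c/1=1/16: DF=(172619/160000 − 1/16·(0.967400))/(1+1/16) = 1917/2000 ≈ 0.958500
step 3 [3y] swap r/1=194/9559: DF=(1 − 194/9559·(0.967400+0.958500))/(1+194/9559) = 4709/5000 ≈ 0.941800
step 4 [4y] swap r/1=623/38054: DF=(1 − 623/38054·(0.967400+0.958500+0.941800))/(1+623/38054) = 9377/10000 ≈ 0.937700
step 5 [5y] swap r/1=871/47183: DF=(1 − 871/47183·(0.967400+0.958500+0.941800+0.937700))/(1+871/47183) = 9129/10000 ≈ 0.912900
step 6 [6y] zero: DF = P = 4357/5000 ≈ 0.871400
step 7 [7y] swap r/1=1514/64383: DF=(1 − 1514/64383·(0.967400+0.958500+0.941800+0.937700+0.912900+0.871400))/(1+1514/64383) = 4243/5000 ≈ 0.848600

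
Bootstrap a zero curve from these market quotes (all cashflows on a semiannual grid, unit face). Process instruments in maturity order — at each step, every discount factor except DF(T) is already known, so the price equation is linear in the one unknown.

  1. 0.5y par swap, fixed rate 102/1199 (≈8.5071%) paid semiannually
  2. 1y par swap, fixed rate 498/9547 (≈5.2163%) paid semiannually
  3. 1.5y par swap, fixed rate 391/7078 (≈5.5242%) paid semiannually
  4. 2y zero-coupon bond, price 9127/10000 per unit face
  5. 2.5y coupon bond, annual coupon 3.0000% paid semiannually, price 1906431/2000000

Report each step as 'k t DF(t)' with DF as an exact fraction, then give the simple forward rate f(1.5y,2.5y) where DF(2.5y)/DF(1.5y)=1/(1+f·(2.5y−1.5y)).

1 1/2 1199/1250
2 1 4751/5000
3 3/2 4609/5000
4 2 9127/10000
5 5/2 4419/5000
f(1.5y,2.5y) = ((4609/5000)/(4419/5000) − 1)/(1) = 190/4419 ≈ 4.2996%

step 1 [0.5y] swap r/2=51/1199: DF=(1 − 51/1199·(0))/(1+51/1199) = 1199/1250 ≈ 0.959200
step 2 [1y] swap r/2=249/9547: DF=(1 − 249/9547·(0.959200))/(1+249/9547) = 4751/5000 ≈ 0.950200
step 3 [1.5y] swap r/2=391/14156: DF=(1 − 391/14156·(0.959200+0.950200))/(1+391/14156) = 4609/5000 ≈ 0.921800
step 4 [2y] zero: DF = P = 9127/10000 ≈ 0.912700
step 5 [2.5y] bond c/2=3/200: DF=(1906431/2000000 − 3/200·(0.959200+0.950200+0.921800+0.912700))/(1+3/200) = 4419/5000 ≈ 0.883800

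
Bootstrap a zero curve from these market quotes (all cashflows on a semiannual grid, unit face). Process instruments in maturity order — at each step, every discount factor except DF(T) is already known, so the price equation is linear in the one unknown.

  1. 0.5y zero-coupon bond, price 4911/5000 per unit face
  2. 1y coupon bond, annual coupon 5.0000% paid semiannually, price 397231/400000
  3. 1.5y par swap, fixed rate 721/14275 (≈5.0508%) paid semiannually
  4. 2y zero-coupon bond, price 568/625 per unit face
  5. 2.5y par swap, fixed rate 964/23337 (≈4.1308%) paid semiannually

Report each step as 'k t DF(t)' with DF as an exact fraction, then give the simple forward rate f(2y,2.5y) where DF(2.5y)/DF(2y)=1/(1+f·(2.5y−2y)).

1 1/2 4911/5000
2 1 9449/10000
3 3/2 9279/10000
4 2 568/625
5 5/2 2259/2500
f(2y,2.5y) = ((568/625)/(2259/2500) − 1)/(1/2) = 26/2259 ≈ 1.1510%

step 1 [0.5y] zero: DF = P = 4911/5000 ≈ 0.982200
step 2 [1y] bond c/2=1/40: DF=(397231/400000 − 1/40·(0.982200))/(1+1/40) = 9449/10000 ≈ 0.944900
step 3 [1.5y] swap r/2=721/28550: DF=(1 − 721/28550·(0.982200+0.944900))/(1+721/28550) = 9279/10000 ≈ 0.927900
step 4 [2y] zero: DF = P = 568/625 ≈ 0.908800
step 5 [2.5y] swap r/2=482/23337: DF=(1 − 482/23337·(0.982200+0.944900+0.927900+0.908800))/(1+482/23337) = 2259/2500 ≈ 0.903600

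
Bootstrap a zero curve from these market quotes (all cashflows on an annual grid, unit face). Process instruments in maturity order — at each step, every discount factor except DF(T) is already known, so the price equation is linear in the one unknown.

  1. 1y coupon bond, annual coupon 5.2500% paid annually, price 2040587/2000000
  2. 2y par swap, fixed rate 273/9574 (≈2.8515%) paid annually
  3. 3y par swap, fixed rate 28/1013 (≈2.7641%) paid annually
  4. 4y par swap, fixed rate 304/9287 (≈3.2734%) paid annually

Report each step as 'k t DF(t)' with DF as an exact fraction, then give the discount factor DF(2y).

step 1 [1y] bond c/1=21/400: DF=(2040587/2000000 − 21/400·(0))/(1+21/400) = 4847/5000 ≈ 0.969400
step 2 [2y] swap r/1=273/9574: DF=(1 − 273/9574·(0.969400))/(1+273/9574) = 4727/5000 ≈ 0.945400
step 3 [3y] swap r/1=28/1013: DF=(1 − 28/1013·(0.969400+0.945400))/(1+28/1013) = 576/625 ≈ 0.921600
step 4 [4y] swap r/1=304/9287: DF=(1 − 304/9287·(0.969400+0.945400+0.921600))/(1+304/9287) = 549/625 ≈ 0.878400

1 1 4847/5000
2 2 4727/5000
3 3 576/625
4 4 549/625
DF(2y) = 4727/5000 ≈ 0.945400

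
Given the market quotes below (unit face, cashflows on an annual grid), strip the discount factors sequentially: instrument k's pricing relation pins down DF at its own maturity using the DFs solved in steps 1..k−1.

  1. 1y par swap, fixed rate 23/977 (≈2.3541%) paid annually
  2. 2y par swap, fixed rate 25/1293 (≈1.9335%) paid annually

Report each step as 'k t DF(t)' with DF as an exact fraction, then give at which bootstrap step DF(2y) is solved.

1 1 977/1000
2 2 77/80
DF(2y) is solved at step 2

step 1 [1y] swap r/1=23/977: DF=(1 − 23/977·(0))/(1+23/977) = 977/1000 ≈ 0.977000
step 2 [2y] swap r/1=25/1293: DF=(1 − 25/1293·(0.977000))/(1+25/1293) = 77/80 ≈ 0.962500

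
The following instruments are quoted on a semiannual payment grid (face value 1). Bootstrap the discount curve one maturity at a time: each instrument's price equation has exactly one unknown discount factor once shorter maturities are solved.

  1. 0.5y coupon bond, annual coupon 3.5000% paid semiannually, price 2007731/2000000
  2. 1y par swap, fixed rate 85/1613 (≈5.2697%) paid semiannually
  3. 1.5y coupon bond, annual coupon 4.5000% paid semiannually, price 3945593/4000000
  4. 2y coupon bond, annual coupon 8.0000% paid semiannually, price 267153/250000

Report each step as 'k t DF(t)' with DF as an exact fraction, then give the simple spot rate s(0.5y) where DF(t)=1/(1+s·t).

1 1/2 4933/5000
2 1 949/1000
3 3/2 9221/10000
4 2 1147/1250
s(0.5y) = (1/(4933/5000) − 1)/(1/2) = 134/4933 ≈ 2.7164%

step 1 [0.5y] bond c/2=7/400: DF=(2007731/2000000 − 7/400·(0))/(1+7/400) = 4933/5000 ≈ 0.986600
step 2 [1y] swap r/2=85/3226: DF=(1 − 85/3226·(0.986600))/(1+85/3226) = 949/1000 ≈ 0.949000
step 3 [1.5y] bond c/2=9/400: DF=(3945593/4000000 − 9/400·(0.986600+0.949000))/(1+9/400) = 9221/10000 ≈ 0.922100
step 4 [2y] bond c/2=1/25: DF=(267153/250000 − 1/25·(0.986600+0.949000+0.922100))/(1+1/25) = 1147/1250 ≈ 0.917600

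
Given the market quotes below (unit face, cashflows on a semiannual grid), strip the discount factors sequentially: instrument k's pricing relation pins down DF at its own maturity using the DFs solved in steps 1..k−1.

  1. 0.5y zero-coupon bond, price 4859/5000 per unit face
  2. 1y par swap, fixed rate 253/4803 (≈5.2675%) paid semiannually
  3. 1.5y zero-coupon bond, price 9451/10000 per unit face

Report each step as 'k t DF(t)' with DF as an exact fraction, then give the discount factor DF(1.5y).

step 1 [0.5y] zero: DF = P = 4859/5000 ≈ 0.971800
step 2 [1y] swap r/2=253/9606: DF=(1 − 253/9606·(0.971800))/(1+253/9606) = 4747/5000 ≈ 0.949400
step 3 [1.5y] zero: DF = P = 9451/10000 ≈ 0.945100

1 1/2 4859/5000
2 1 4747/5000
3 3/2 9451/10000
DF(1.5y) = 9451/10000 ≈ 0.945100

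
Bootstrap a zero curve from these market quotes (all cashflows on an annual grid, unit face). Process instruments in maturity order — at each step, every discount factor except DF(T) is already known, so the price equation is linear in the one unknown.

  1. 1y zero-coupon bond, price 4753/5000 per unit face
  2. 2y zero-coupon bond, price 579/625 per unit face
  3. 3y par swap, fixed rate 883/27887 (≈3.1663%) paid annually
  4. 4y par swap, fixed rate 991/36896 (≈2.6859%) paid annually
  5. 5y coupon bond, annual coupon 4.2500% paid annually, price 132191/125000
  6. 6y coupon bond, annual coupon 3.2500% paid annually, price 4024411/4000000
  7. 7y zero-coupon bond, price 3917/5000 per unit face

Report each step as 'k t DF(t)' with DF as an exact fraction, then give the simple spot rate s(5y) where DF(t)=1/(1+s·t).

step 1 [1y] zero: DF = P = 4753/5000 ≈ 0.950600
step 2 [2y] zero: DF = P = 579/625 ≈ 0.926400
step 3 [3y] swap r/1=883/27887: DF=(1 − 883/27887·(0.950600+0.926400))/(1+883/27887) = 9117/10000 ≈ 0.911700
step 4 [4y] swap r/1=991/36896: DF=(1 − 991/36896·(0.950600+0.926400+0.911700))/(1+991/36896) = 9009/10000 ≈ 0.900900
step 5 [5y] bond c/1=17/400: DF=(132191/125000 − 17/400·(0.950600+0.926400+0.911700+0.900900))/(1+17/400) = 108/125 ≈ 0.864000
step 6 [6y] bond c/1=13/400: DF=(4024411/4000000 − 13/400·(0.950600+0.926400+0.911700+0.900900+0.864000))/(1+13/400) = 8311/10000 ≈ 0.831100
step 7 [7y] zero: DF = P = 3917/5000 ≈ 0.783400

1 1 4753/5000
2 2 579/625
3 3 9117/10000
4 4 9009/10000
5 5 108/125
6 6 8311/10000
7 7 3917/5000
s(5y) = (1/(108/125) − 1)/(5) = 17/540 ≈ 3.1481%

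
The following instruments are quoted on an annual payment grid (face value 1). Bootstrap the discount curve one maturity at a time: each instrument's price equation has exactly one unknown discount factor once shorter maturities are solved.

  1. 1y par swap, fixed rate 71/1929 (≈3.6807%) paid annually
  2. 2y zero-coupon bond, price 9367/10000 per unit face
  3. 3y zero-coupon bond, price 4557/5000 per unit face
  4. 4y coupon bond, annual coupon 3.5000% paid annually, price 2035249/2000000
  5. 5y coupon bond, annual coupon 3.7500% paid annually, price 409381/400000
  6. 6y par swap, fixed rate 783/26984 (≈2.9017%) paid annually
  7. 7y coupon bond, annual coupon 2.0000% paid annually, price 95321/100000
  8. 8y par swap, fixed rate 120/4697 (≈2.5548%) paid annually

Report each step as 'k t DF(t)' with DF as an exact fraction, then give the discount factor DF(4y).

1 1 1929/2000
2 2 9367/10000
3 3 4557/5000
4 4 8881/10000
5 5 8527/10000
6 6 4217/5000
7 7 8287/10000
8 8 41/50
DF(4y) = 8881/10000 ≈ 0.888100

step 1 [1y] swap r/1=71/1929: DF=(1 − 71/1929·(0))/(1+71/1929) = 1929/2000 ≈ 0.964500
step 2 [2y] zero: DF = P = 9367/10000 ≈ 0.936700
step 3 [3y] zero: DF = P = 4557/5000 ≈ 0.911400
step 4 [4y] bond c/1=7/200: DF=(2035249/2000000 − 7/200·(0.964500+0.936700+0.911400))/(1+7/200) = 8881/10000 ≈ 0.888100
step 5 [5y] bond c/1=3/80: DF=(409381/400000 − 3/80·(0.964500+0.936700+0.911400+0.888100))/(1+3/80) = 8527/10000 ≈ 0.852700
step 6 [6y] swap r/1=783/26984: DF=(1 − 783/26984·(0.964500+0.936700+0.911400+0.888100+0.852700))/(1+783/26984) = 4217/5000 ≈ 0.843400
step 7 [7y] bond c/1=1/50: DF=(95321/100000 − 1/50·(0.964500+0.936700+0.911400+0.888100+0.852700+0.843400))/(1+1/50) = 8287/10000 ≈ 0.828700
step 8 [8y] swap r/1=120/4697: DF=(1 − 120/4697·(0.964500+0.936700+0.911400+0.888100+0.852700+0.843400+0.828700))/(1+120/4697) = 41/50 ≈ 0.820000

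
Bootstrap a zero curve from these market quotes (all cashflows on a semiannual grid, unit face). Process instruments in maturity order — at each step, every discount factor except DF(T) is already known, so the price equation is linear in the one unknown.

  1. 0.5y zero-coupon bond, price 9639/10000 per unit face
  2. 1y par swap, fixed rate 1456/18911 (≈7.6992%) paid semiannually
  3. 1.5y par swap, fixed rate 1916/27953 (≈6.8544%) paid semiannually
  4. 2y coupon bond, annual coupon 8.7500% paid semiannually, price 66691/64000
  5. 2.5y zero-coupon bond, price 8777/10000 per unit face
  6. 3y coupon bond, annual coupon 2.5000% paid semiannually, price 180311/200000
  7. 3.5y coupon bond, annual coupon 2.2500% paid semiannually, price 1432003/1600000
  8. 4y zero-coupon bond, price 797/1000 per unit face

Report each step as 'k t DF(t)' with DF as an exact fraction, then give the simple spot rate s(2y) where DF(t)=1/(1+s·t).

1 1/2 9639/10000
2 1 1159/1250
3 3/2 4521/5000
4 2 2203/2500
5 5/2 8777/10000
6 3 4171/5000
7 7/2 8251/10000
8 4 797/1000
s(2y) = (1/(2203/2500) − 1)/(2) = 297/4406 ≈ 6.7408%

step 1 [0.5y] zero: DF = P = 9639/10000 ≈ 0.963900
step 2 [1y] swap r/2=728/18911: DF=(1 − 728/18911·(0.963900))/(1+728/18911) = 1159/1250 ≈ 0.927200
step 3 [1.5y] swap r/2=958/27953: DF=(1 − 958/27953·(0.963900+0.927200))/(1+958/27953) = 4521/5000 ≈ 0.904200
step 4 [2y] bond c/2=7/160: DF=(66691/64000 − 7/160·(0.963900+0.927200+0.904200))/(1+7/160) = 2203/2500 ≈ 0.881200
step 5 [2.5y] zero: DF = P = 8777/10000 ≈ 0.877700
step 6 [3y] bond c/2=1/80: DF=(180311/200000 − 1/80·(0.963900+0.927200+0.904200+0.881200+0.877700))/(1+1/80) = 4171/5000 ≈ 0.834200
step 7 [3.5y] bond c/2=9/800: DF=(1432003/1600000 − 9/800·(0.963900+0.927200+0.904200+0.881200+0.877700+0.834200))/(1+9/800) = 8251/10000 ≈ 0.825100
step 8 [4y] zero: DF = P = 797/1000 ≈ 0.797000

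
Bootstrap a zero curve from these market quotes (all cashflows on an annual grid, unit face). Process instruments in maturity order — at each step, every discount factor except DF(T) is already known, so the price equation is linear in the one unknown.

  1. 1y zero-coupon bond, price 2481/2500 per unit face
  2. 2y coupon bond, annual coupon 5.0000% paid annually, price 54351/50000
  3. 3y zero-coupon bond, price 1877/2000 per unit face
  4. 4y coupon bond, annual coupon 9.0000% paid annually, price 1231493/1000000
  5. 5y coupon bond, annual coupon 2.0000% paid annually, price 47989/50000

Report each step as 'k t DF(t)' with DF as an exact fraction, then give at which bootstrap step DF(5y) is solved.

1 1 2481/2500
2 2 247/250
3 3 1877/2000
4 4 1111/1250
5 5 8663/10000
DF(5y) is solved at step 5

step 1 [1y] zero: DF = P = 2481/2500 ≈ 0.992400
step 2 [2y] bond c/1=1/20: DF=(54351/50000 − 1/20·(0.992400))/(1+1/20) = 247/250 ≈ 0.988000
step 3 [3y] zero: DF = P = 1877/2000 ≈ 0.938500
step 4 [4y] bond c/1=9/100: DF=(1231493/1000000 − 9/100·(0.992400+0.988000+0.938500))/(1+9/100) = 1111/1250 ≈ 0.888800
step 5 [5y] bond c/1=1/50: DF=(47989/50000 − 1/50·(0.992400+0.988000+0.938500+0.888800))/(1+1/50) = 8663/10000 ≈ 0.866300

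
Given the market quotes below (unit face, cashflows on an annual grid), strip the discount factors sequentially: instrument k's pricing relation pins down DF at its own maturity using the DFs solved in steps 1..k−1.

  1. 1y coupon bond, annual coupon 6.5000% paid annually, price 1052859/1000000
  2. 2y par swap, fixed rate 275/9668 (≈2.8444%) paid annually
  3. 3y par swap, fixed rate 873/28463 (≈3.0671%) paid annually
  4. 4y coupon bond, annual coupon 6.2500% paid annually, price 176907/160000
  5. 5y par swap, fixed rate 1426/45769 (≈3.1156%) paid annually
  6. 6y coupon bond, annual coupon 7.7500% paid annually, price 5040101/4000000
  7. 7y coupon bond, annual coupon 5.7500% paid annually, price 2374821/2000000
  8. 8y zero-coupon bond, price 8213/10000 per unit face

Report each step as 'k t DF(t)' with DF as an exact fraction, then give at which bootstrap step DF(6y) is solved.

step 1 [1y] bond c/1=13/200: DF=(1052859/1000000 − 13/200·(0))/(1+13/200) = 4943/5000 ≈ 0.988600
step 2 [2y] swap r/1=275/9668: DF=(1 − 275/9668·(0.988600))/(1+275/9668) = 189/200 ≈ 0.945000
step 3 [3y] swap r/1=873/28463: DF=(1 − 873/28463·(0.988600+0.945000))/(1+873/28463) = 9127/10000 ≈ 0.912700
step 4 [4y] bond c/1=1/16: DF=(176907/160000 − 1/16·(0.988600+0.945000+0.912700))/(1+1/16) = 2183/2500 ≈ 0.873200
step 5 [5y] swap r/1=1426/45769: DF=(1 − 1426/45769·(0.988600+0.945000+0.912700+0.873200))/(1+1426/45769) = 4287/5000 ≈ 0.857400
step 6 [6y] bond c/1=31/400: DF=(5040101/4000000 − 31/400·(0.988600+0.945000+0.912700+0.873200+0.857400))/(1+31/400) = 4201/5000 ≈ 0.840200
step 7 [7y] bond c/1=23/400: DF=(2374821/2000000 − 23/400·(0.988600+0.945000+0.912700+0.873200+0.857400+0.840200))/(1+23/400) = 8283/10000 ≈ 0.828300
step 8 [8y] zero: DF = P = 8213/10000 ≈ 0.821300

1 1 4943/5000
2 2 189/200
3 3 9127/10000
4 4 2183/2500
5 5 4287/5000
6 6 4201/5000
7 7 8283/10000
8 8 8213/10000
DF(6y) is solved at step 6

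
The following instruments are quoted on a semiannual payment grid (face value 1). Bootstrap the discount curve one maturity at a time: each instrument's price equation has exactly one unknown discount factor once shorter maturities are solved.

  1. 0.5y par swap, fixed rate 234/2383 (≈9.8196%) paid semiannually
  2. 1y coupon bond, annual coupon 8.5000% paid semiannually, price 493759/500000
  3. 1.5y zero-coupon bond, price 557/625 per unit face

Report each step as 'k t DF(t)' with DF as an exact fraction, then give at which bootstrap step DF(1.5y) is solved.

1 1/2 2383/2500
2 1 2271/2500
3 3/2 557/625
DF(1.5y) is solved at step 3

step 1 [0.5y] swap r/2=117/2383: DF=(1 − 117/2383·(0))/(1+117/2383) = 2383/2500 ≈ 0.953200
step 2 [1y] bond c/2=17/400: DF=(493759/500000 − 17/400·(0.953200))/(1+17/400) = 2271/2500 ≈ 0.908400
step 3 [1.5y] zero: DF = P = 557/625 ≈ 0.891200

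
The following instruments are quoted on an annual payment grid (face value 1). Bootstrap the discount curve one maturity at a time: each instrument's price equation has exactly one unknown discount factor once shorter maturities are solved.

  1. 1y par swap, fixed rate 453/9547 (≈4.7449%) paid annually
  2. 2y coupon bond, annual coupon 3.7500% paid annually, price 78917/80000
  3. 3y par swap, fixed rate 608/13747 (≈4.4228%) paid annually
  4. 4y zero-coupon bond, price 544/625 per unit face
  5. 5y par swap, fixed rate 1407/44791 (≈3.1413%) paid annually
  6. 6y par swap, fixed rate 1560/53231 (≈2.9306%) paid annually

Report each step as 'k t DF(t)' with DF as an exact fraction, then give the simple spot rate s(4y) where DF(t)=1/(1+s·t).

step 1 [1y] swap r/1=453/9547: DF=(1 − 453/9547·(0))/(1+453/9547) = 9547/10000 ≈ 0.954700
step 2 [2y] bond c/1=3/80: DF=(78917/80000 − 3/80·(0.954700))/(1+3/80) = 9163/10000 ≈ 0.916300
step 3 [3y] swap r/1=608/13747: DF=(1 − 608/13747·(0.954700+0.916300))/(1+608/13747) = 549/625 ≈ 0.878400
step 4 [4y] zero: DF = P = 544/625 ≈ 0.870400
step 5 [5y] swap r/1=1407/44791: DF=(1 − 1407/44791·(0.954700+0.916300+0.878400+0.870400))/(1+1407/44791) = 8593/10000 ≈ 0.859300
step 6 [6y] swap r/1=1560/53231: DF=(1 − 1560/53231·(0.954700+0.916300+0.878400+0.870400+0.859300))/(1+1560/53231) = 211/250 ≈ 0.844000

1 1 9547/10000
2 2 9163/10000
3 3 549/625
4 4 544/625
5 5 8593/10000
6 6 211/250
s(4y) = (1/(544/625) − 1)/(4) = 81/2176 ≈ 3.7224%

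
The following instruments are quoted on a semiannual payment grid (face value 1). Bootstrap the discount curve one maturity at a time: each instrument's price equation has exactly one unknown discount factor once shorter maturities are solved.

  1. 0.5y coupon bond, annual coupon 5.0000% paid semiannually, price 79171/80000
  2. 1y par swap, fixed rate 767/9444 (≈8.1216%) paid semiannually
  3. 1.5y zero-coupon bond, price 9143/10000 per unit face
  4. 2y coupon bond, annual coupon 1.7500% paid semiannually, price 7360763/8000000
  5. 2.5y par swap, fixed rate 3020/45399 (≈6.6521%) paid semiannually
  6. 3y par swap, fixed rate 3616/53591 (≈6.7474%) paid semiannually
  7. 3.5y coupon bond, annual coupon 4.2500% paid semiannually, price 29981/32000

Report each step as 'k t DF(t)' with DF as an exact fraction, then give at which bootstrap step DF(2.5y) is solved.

1 1/2 1931/2000
2 1 9233/10000
3 3/2 9143/10000
4 2 4439/5000
5 5/2 849/1000
6 3 512/625
7 7/2 8059/10000
DF(2.5y) is solved at step 5

step 1 [0.5y] bond c/2=1/40: DF=(79171/80000 − 1/40·(0))/(1+1/40) = 1931/2000 ≈ 0.965500
step 2 [1y] swap r/2=767/18888: DF=(1 − 767/18888·(0.965500))/(1+767/18888) = 9233/10000 ≈ 0.923300
step 3 [1.5y] zero: DF = P = 9143/10000 ≈ 0.914300
step 4 [2y] bond c/2=7/800: DF=(7360763/8000000 − 7/800·(0.965500+0.923300+0.914300))/(1+7/800) = 4439/5000 ≈ 0.887800
step 5 [2.5y] swap r/2=1510/45399: DF=(1 − 1510/45399·(0.965500+0.923300+0.914300+0.887800))/(1+1510/45399) = 849/1000 ≈ 0.849000
step 6 [3y] swap r/2=1808/53591: DF=(1 − 1808/53591·(0.965500+0.923300+0.914300+0.887800+0.849000))/(1+1808/53591) = 512/625 ≈ 0.819200
step 7 [3.5y] bond c/2=17/800: DF=(29981/32000 − 17/800·(0.965500+0.923300+0.914300+0.887800+0.849000+0.819200))/(1+17/800) = 8059/10000 ≈ 0.805900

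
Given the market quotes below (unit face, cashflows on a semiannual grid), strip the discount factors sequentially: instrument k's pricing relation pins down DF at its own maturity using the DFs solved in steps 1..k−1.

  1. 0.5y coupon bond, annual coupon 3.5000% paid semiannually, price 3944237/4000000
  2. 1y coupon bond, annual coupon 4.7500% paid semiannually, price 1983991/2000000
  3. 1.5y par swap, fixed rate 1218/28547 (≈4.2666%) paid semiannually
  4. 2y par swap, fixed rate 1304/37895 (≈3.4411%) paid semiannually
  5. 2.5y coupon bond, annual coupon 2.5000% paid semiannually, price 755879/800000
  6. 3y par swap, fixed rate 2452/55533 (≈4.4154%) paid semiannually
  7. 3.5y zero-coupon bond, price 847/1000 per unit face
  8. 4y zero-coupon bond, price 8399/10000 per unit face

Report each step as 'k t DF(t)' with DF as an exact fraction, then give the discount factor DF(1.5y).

step 1 [0.5y] bond c/2=7/400: DF=(3944237/4000000 − 7/400·(0))/(1+7/400) = 9691/10000 ≈ 0.969100
step 2 [1y] bond c/2=19/800: DF=(1983991/2000000 − 19/800·(0.969100))/(1+19/800) = 1893/2000 ≈ 0.946500
step 3 [1.5y] swap r/2=609/28547: DF=(1 − 609/28547·(0.969100+0.946500))/(1+609/28547) = 9391/10000 ≈ 0.939100
step 4 [2y] swap r/2=652/37895: DF=(1 − 652/37895·(0.969100+0.946500+0.939100))/(1+652/37895) = 2337/2500 ≈ 0.934800
step 5 [2.5y] bond c/2=1/80: DF=(755879/800000 − 1/80·(0.969100+0.946500+0.939100+0.934800))/(1+1/80) = 554/625 ≈ 0.886400
step 6 [3y] swap r/2=1226/55533: DF=(1 − 1226/55533·(0.969100+0.946500+0.939100+0.934800+0.886400))/(1+1226/55533) = 4387/5000 ≈ 0.877400
step 7 [3.5y] zero: DF = P = 847/1000 ≈ 0.847000
step 8 [4y] zero: DF = P = 8399/10000 ≈ 0.839900

1 1/2 9691/10000
2 1 1893/2000
3 3/2 9391/10000
4 2 2337/2500
5 5/2 554/625
6 3 4387/5000
7 7/2 847/1000
8 4 8399/10000
DF(1.5y) = 9391/10000 ≈ 0.939100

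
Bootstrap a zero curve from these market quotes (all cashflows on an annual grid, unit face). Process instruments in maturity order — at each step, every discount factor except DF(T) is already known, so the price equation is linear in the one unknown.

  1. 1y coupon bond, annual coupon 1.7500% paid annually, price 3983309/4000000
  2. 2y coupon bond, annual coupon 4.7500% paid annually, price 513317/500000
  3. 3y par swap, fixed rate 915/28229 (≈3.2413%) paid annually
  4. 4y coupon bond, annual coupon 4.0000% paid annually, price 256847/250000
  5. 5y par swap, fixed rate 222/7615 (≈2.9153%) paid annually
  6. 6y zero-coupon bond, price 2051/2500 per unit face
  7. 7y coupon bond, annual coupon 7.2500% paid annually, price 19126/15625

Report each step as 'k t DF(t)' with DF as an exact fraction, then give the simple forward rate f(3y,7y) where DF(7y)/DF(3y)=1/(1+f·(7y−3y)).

1 1 9787/10000
2 2 9357/10000
3 3 1817/2000
4 4 8793/10000
5 5 2167/2500
6 6 2051/2500
7 7 777/1000
f(3y,7y) = ((1817/2000)/(777/1000) − 1)/(4) = 263/6216 ≈ 4.2310%

step 1 [1y] bond c/1=7/400: DF=(3983309/4000000 − 7/400·(0))/(1+7/400) = 9787/10000 ≈ 0.978700
step 2 [2y] bond c/1=19/400: DF=(513317/500000 − 19/400·(0.978700))/(1+19/400) = 9357/10000 ≈ 0.935700
step 3 [3y] swap r/1=915/28229: DF=(1 − 915/28229·(0.978700+0.935700))/(1+915/28229) = 1817/2000 ≈ 0.908500
step 4 [4y] bond c/1=1/25: DF=(256847/250000 − 1/25·(0.978700+0.935700+0.908500))/(1+1/25) = 8793/10000 ≈ 0.879300
step 5 [5y] swap r/1=222/7615: DF=(1 − 222/7615·(0.978700+0.935700+0.908500+0.879300))/(1+222/7615) = 2167/2500 ≈ 0.866800
step 6 [6y] zero: DF = P = 2051/2500 ≈ 0.820400
step 7 [7y] bond c/1=29/400: DF=(19126/15625 − 29/400·(0.978700+0.935700+0.908500+0.879300+0.866800+0.820400))/(1+29/400) = 777/1000 ≈ 0.777000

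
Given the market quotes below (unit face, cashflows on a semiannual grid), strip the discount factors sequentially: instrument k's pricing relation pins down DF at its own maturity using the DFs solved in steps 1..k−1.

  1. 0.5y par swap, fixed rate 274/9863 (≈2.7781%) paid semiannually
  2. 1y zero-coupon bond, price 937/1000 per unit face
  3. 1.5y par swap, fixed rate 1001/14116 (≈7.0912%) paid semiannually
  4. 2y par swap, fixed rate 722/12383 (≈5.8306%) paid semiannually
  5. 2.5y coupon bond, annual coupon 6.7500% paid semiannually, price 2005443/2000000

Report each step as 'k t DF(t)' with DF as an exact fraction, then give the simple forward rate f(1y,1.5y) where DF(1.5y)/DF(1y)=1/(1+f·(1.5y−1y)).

step 1 [0.5y] swap r/2=137/9863: DF=(1 − 137/9863·(0))/(1+137/9863) = 9863/10000 ≈ 0.986300
step 2 [1y] zero: DF = P = 937/1000 ≈ 0.937000
step 3 [1.5y] swap r/2=1001/28232: DF=(1 − 1001/28232·(0.986300+0.937000))/(1+1001/28232) = 8999/10000 ≈ 0.899900
step 4 [2y] swap r/2=361/12383: DF=(1 − 361/12383·(0.986300+0.937000+0.899900))/(1+361/12383) = 8917/10000 ≈ 0.891700
step 5 [2.5y] bond c/2=27/800: DF=(2005443/2000000 − 27/800·(0.986300+0.937000+0.899900+0.891700))/(1+27/800) = 8487/10000 ≈ 0.848700

1 1/2 9863/10000
2 1 937/1000
3 3/2 8999/10000
4 2 8917/10000
5 5/2 8487/10000
f(1y,1.5y) = ((937/1000)/(8999/10000) − 1)/(1/2) = 742/8999 ≈ 8.2454%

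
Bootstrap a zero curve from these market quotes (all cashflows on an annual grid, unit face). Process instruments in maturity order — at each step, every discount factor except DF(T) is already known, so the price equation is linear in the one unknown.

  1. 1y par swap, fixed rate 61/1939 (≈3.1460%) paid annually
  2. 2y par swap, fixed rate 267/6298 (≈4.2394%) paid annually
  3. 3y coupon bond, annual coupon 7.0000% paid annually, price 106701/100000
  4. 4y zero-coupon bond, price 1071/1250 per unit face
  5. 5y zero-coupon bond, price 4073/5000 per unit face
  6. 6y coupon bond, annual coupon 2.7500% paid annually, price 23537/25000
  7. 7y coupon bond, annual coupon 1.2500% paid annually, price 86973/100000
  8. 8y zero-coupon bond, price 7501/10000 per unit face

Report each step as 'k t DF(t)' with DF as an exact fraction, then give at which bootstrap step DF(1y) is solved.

1 1 1939/2000
2 2 9199/10000
3 3 546/625
4 4 1071/1250
5 5 4073/5000
6 6 997/1250
7 7 993/1250
8 8 7501/10000
DF(1y) is solved at step 1

step 1 [1y] swap r/1=61/1939: DF=(1 − 61/1939·(0))/(1+61/1939) = 1939/2000 ≈ 0.969500
step 2 [2y] swap r/1=267/6298: DF=(1 − 267/6298·(0.969500))/(1+267/6298) = 9199/10000 ≈ 0.919900
step 3 [3y] bond c/1=7/100: DF=(106701/100000 − 7/100·(0.969500+0.919900))/(1+7/100) = 546/625 ≈ 0.873600
step 4 [4y] zero: DF = P = 1071/1250 ≈ 0.856800
step 5 [5y] zero: DF = P = 4073/5000 ≈ 0.814600
step 6 [6y] bond c/1=11/400: DF=(23537/25000 − 11/400·(0.969500+0.919900+0.873600+0.856800+0.814600))/(1+11/400) = 997/1250 ≈ 0.797600
step 7 [7y] bond c/1=1/80: DF=(86973/100000 − 1/80·(0.969500+0.919900+0.873600+0.856800+0.814600+0.797600))/(1+1/80) = 993/1250 ≈ 0.794400
step 8 [8y] zero: DF = P = 7501/10000 ≈ 0.750100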